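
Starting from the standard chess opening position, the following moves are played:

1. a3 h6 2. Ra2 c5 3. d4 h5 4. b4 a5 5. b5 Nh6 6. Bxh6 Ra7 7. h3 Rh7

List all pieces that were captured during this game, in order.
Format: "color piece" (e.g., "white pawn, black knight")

Tracking captures:
  Bxh6: captured black knight

black knight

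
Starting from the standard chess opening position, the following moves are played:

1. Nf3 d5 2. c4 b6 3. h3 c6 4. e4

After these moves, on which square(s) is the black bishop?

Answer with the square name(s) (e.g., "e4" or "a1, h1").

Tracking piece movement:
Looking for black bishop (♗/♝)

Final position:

  a b c d e f g h
  ─────────────────
8│♜ ♞ ♝ ♛ ♚ ♝ ♞ ♜│8
7│♟ · · · ♟ ♟ ♟ ♟│7
6│· ♟ ♟ · · · · ·│6
5│· · · ♟ · · · ·│5
4│· · ♙ · ♙ · · ·│4
3│· · · · · ♘ · ♙│3
2│♙ ♙ · ♙ · ♙ ♙ ·│2
1│♖ ♘ ♗ ♕ ♔ ♗ · ♖│1
  ─────────────────
  a b c d e f g h


c8, f8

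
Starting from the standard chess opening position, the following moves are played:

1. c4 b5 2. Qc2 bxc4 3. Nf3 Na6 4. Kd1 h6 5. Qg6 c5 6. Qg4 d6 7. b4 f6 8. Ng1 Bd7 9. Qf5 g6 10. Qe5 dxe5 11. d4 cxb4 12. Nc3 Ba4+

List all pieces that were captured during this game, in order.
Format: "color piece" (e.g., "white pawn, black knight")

Tracking captures:
  bxc4: captured white pawn
  dxe5: captured white queen
  cxb4: captured white pawn

white pawn, white queen, white pawn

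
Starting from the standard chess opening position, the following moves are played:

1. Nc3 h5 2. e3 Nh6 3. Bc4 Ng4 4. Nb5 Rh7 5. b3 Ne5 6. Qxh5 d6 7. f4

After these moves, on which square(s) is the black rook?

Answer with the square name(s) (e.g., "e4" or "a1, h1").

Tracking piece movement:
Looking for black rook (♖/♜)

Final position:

  a b c d e f g h
  ─────────────────
8│♜ ♞ ♝ ♛ ♚ ♝ · ·│8
7│♟ ♟ ♟ · ♟ ♟ ♟ ♜│7
6│· · · ♟ · · · ·│6
5│· ♘ · · ♞ · · ♕│5
4│· · ♗ · · ♙ · ·│4
3│· ♙ · · ♙ · · ·│3
2│♙ · ♙ ♙ · · ♙ ♙│2
1│♖ · ♗ · ♔ · ♘ ♖│1
  ─────────────────
  a b c d e f g h


a8, h7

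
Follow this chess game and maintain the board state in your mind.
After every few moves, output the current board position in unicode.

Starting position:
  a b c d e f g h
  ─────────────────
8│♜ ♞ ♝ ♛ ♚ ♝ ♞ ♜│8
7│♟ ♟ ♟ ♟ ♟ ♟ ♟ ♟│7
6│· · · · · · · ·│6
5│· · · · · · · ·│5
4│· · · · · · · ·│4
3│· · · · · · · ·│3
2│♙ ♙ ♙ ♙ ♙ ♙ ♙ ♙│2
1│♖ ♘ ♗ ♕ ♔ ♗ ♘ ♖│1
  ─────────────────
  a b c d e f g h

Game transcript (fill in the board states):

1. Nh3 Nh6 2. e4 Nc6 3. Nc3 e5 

  a b c d e f g h
  ─────────────────
8│♜ · ♝ ♛ ♚ ♝ · ♜│8
7│♟ ♟ ♟ ♟ · ♟ ♟ ♟│7
6│· · ♞ · · · · ♞│6
5│· · · · ♟ · · ·│5
4│· · · · ♙ · · ·│4
3│· · ♘ · · · · ♘│3
2│♙ ♙ ♙ ♙ · ♙ ♙ ♙│2
1│♖ · ♗ ♕ ♔ ♗ · ♖│1
  ─────────────────
  a b c d e f g h

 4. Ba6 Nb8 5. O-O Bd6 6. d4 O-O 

  a b c d e f g h
  ─────────────────
8│♜ ♞ ♝ ♛ · ♜ ♚ ·│8
7│♟ ♟ ♟ ♟ · ♟ ♟ ♟│7
6│♗ · · ♝ · · · ♞│6
5│· · · · ♟ · · ·│5
4│· · · ♙ ♙ · · ·│4
3│· · ♘ · · · · ♘│3
2│♙ ♙ ♙ · · ♙ ♙ ♙│2
1│♖ · ♗ ♕ · ♖ ♔ ·│1
  ─────────────────
  a b c d e f g h

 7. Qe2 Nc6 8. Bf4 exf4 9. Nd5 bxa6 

  a b c d e f g h
  ─────────────────
8│♜ · ♝ ♛ · ♜ ♚ ·│8
7│♟ · ♟ ♟ · ♟ ♟ ♟│7
6│♟ · ♞ ♝ · · · ♞│6
5│· · · ♘ · · · ·│5
4│· · · ♙ ♙ ♟ · ·│4
3│· · · · · · · ♘│3
2│♙ ♙ ♙ · ♕ ♙ ♙ ♙│2
1│♖ · · · · ♖ ♔ ·│1
  ─────────────────
  a b c d e f g h

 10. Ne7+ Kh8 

  a b c d e f g h
  ─────────────────
8│♜ · ♝ ♛ · ♜ · ♚│8
7│♟ · ♟ ♟ ♘ ♟ ♟ ♟│7
6│♟ · ♞ ♝ · · · ♞│6
5│· · · · · · · ·│5
4│· · · ♙ ♙ ♟ · ·│4
3│· · · · · · · ♘│3
2│♙ ♙ ♙ · ♕ ♙ ♙ ♙│2
1│♖ · · · · ♖ ♔ ·│1
  ─────────────────
  a b c d e f g h


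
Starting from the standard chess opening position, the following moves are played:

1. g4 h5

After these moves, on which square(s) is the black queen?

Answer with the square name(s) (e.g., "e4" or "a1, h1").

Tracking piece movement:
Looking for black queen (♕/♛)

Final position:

  a b c d e f g h
  ─────────────────
8│♜ ♞ ♝ ♛ ♚ ♝ ♞ ♜│8
7│♟ ♟ ♟ ♟ ♟ ♟ ♟ ·│7
6│· · · · · · · ·│6
5│· · · · · · · ♟│5
4│· · · · · · ♙ ·│4
3│· · · · · · · ·│3
2│♙ ♙ ♙ ♙ ♙ ♙ · ♙│2
1│♖ ♘ ♗ ♕ ♔ ♗ ♘ ♖│1
  ─────────────────
  a b c d e f g h


d8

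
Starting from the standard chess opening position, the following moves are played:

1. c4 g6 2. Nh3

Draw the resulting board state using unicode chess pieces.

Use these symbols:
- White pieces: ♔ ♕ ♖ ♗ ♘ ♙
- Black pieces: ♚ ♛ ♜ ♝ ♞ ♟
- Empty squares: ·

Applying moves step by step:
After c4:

♜ ♞ ♝ ♛ ♚ ♝ ♞ ♜
♟ ♟ ♟ ♟ ♟ ♟ ♟ ♟
· · · · · · · ·
· · · · · · · ·
· · ♙ · · · · ·
· · · · · · · ·
♙ ♙ · ♙ ♙ ♙ ♙ ♙
♖ ♘ ♗ ♕ ♔ ♗ ♘ ♖


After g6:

♜ ♞ ♝ ♛ ♚ ♝ ♞ ♜
♟ ♟ ♟ ♟ ♟ ♟ · ♟
· · · · · · ♟ ·
· · · · · · · ·
· · ♙ · · · · ·
· · · · · · · ·
♙ ♙ · ♙ ♙ ♙ ♙ ♙
♖ ♘ ♗ ♕ ♔ ♗ ♘ ♖


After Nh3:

♜ ♞ ♝ ♛ ♚ ♝ ♞ ♜
♟ ♟ ♟ ♟ ♟ ♟ · ♟
· · · · · · ♟ ·
· · · · · · · ·
· · ♙ · · · · ·
· · · · · · · ♘
♙ ♙ · ♙ ♙ ♙ ♙ ♙
♖ ♘ ♗ ♕ ♔ ♗ · ♖



  a b c d e f g h
  ─────────────────
8│♜ ♞ ♝ ♛ ♚ ♝ ♞ ♜│8
7│♟ ♟ ♟ ♟ ♟ ♟ · ♟│7
6│· · · · · · ♟ ·│6
5│· · · · · · · ·│5
4│· · ♙ · · · · ·│4
3│· · · · · · · ♘│3
2│♙ ♙ · ♙ ♙ ♙ ♙ ♙│2
1│♖ ♘ ♗ ♕ ♔ ♗ · ♖│1
  ─────────────────
  a b c d e f g h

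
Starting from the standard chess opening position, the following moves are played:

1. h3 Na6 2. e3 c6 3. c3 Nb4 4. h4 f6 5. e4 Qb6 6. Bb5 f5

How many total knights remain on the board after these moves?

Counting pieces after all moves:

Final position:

  a b c d e f g h
  ─────────────────
8│♜ · ♝ · ♚ ♝ ♞ ♜│8
7│♟ ♟ · ♟ ♟ · ♟ ♟│7
6│· ♛ ♟ · · · · ·│6
5│· ♗ · · · ♟ · ·│5
4│· ♞ · · ♙ · · ♙│4
3│· · ♙ · · · · ·│3
2│♙ ♙ · ♙ · ♙ ♙ ·│2
1│♖ ♘ ♗ ♕ ♔ · ♘ ♖│1
  ─────────────────
  a b c d e f g h


4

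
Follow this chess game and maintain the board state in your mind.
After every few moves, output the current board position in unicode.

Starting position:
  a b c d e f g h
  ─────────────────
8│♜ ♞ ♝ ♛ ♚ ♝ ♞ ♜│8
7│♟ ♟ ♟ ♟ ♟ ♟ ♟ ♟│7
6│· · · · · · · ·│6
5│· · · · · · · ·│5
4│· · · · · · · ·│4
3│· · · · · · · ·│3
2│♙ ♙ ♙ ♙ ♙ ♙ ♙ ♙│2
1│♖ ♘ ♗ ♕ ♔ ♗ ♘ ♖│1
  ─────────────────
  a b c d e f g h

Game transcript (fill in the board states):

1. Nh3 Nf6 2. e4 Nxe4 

  a b c d e f g h
  ─────────────────
8│♜ ♞ ♝ ♛ ♚ ♝ · ♜│8
7│♟ ♟ ♟ ♟ ♟ ♟ ♟ ♟│7
6│· · · · · · · ·│6
5│· · · · · · · ·│5
4│· · · · ♞ · · ·│4
3│· · · · · · · ♘│3
2│♙ ♙ ♙ ♙ · ♙ ♙ ♙│2
1│♖ ♘ ♗ ♕ ♔ ♗ · ♖│1
  ─────────────────
  a b c d e f g h

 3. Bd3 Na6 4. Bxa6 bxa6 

  a b c d e f g h
  ─────────────────
8│♜ · ♝ ♛ ♚ ♝ · ♜│8
7│♟ · ♟ ♟ ♟ ♟ ♟ ♟│7
6│♟ · · · · · · ·│6
5│· · · · · · · ·│5
4│· · · · ♞ · · ·│4
3│· · · · · · · ♘│3
2│♙ ♙ ♙ ♙ · ♙ ♙ ♙│2
1│♖ ♘ ♗ ♕ ♔ · · ♖│1
  ─────────────────
  a b c d e f g h

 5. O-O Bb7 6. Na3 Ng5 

  a b c d e f g h
  ─────────────────
8│♜ · · ♛ ♚ ♝ · ♜│8
7│♟ ♝ ♟ ♟ ♟ ♟ ♟ ♟│7
6│♟ · · · · · · ·│6
5│· · · · · · ♞ ·│5
4│· · · · · · · ·│4
3│♘ · · · · · · ♘│3
2│♙ ♙ ♙ ♙ · ♙ ♙ ♙│2
1│♖ · ♗ ♕ · ♖ ♔ ·│1
  ─────────────────
  a b c d e f g h



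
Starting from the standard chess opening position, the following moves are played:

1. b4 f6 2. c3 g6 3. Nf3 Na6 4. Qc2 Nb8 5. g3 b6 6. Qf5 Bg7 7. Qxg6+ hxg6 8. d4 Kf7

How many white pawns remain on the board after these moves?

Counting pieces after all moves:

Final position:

  a b c d e f g h
  ─────────────────
8│♜ ♞ ♝ ♛ · · ♞ ♜│8
7│♟ · ♟ ♟ ♟ ♚ ♝ ·│7
6│· ♟ · · · ♟ ♟ ·│6
5│· · · · · · · ·│5
4│· ♙ · ♙ · · · ·│4
3│· · ♙ · · ♘ ♙ ·│3
2│♙ · · · ♙ ♙ · ♙│2
1│♖ ♘ ♗ · ♔ ♗ · ♖│1
  ─────────────────
  a b c d e f g h


8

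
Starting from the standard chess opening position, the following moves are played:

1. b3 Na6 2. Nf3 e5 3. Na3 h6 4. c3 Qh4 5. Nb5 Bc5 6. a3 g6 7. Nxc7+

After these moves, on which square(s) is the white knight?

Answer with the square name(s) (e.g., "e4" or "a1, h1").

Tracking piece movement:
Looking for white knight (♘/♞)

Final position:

  a b c d e f g h
  ─────────────────
8│♜ · ♝ · ♚ · ♞ ♜│8
7│♟ ♟ ♘ ♟ · ♟ · ·│7
6│♞ · · · · · ♟ ♟│6
5│· · ♝ · ♟ · · ·│5
4│· · · · · · · ♛│4
3│♙ ♙ ♙ · · ♘ · ·│3
2│· · · ♙ ♙ ♙ ♙ ♙│2
1│♖ · ♗ ♕ ♔ ♗ · ♖│1
  ─────────────────
  a b c d e f g h


c7, f3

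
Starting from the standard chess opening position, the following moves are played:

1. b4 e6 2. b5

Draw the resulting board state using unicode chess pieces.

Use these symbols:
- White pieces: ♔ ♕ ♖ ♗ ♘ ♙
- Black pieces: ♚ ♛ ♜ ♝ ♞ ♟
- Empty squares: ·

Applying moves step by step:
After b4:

♜ ♞ ♝ ♛ ♚ ♝ ♞ ♜
♟ ♟ ♟ ♟ ♟ ♟ ♟ ♟
· · · · · · · ·
· · · · · · · ·
· ♙ · · · · · ·
· · · · · · · ·
♙ · ♙ ♙ ♙ ♙ ♙ ♙
♖ ♘ ♗ ♕ ♔ ♗ ♘ ♖


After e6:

♜ ♞ ♝ ♛ ♚ ♝ ♞ ♜
♟ ♟ ♟ ♟ · ♟ ♟ ♟
· · · · ♟ · · ·
· · · · · · · ·
· ♙ · · · · · ·
· · · · · · · ·
♙ · ♙ ♙ ♙ ♙ ♙ ♙
♖ ♘ ♗ ♕ ♔ ♗ ♘ ♖


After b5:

♜ ♞ ♝ ♛ ♚ ♝ ♞ ♜
♟ ♟ ♟ ♟ · ♟ ♟ ♟
· · · · ♟ · · ·
· ♙ · · · · · ·
· · · · · · · ·
· · · · · · · ·
♙ · ♙ ♙ ♙ ♙ ♙ ♙
♖ ♘ ♗ ♕ ♔ ♗ ♘ ♖



  a b c d e f g h
  ─────────────────
8│♜ ♞ ♝ ♛ ♚ ♝ ♞ ♜│8
7│♟ ♟ ♟ ♟ · ♟ ♟ ♟│7
6│· · · · ♟ · · ·│6
5│· ♙ · · · · · ·│5
4│· · · · · · · ·│4
3│· · · · · · · ·│3
2│♙ · ♙ ♙ ♙ ♙ ♙ ♙│2
1│♖ ♘ ♗ ♕ ♔ ♗ ♘ ♖│1
  ─────────────────
  a b c d e f g h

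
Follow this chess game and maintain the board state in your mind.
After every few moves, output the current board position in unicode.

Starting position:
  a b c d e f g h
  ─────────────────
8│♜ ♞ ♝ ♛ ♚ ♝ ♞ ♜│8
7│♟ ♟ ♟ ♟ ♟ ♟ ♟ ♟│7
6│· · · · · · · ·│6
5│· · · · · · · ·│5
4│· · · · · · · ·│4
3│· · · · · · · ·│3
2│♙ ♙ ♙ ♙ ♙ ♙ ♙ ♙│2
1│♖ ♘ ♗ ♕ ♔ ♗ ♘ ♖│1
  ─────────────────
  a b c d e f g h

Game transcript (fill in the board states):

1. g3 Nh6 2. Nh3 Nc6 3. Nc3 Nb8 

  a b c d e f g h
  ─────────────────
8│♜ ♞ ♝ ♛ ♚ ♝ · ♜│8
7│♟ ♟ ♟ ♟ ♟ ♟ ♟ ♟│7
6│· · · · · · · ♞│6
5│· · · · · · · ·│5
4│· · · · · · · ·│4
3│· · ♘ · · · ♙ ♘│3
2│♙ ♙ ♙ ♙ ♙ ♙ · ♙│2
1│♖ · ♗ ♕ ♔ ♗ · ♖│1
  ─────────────────
  a b c d e f g h

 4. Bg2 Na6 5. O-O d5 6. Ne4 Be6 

  a b c d e f g h
  ─────────────────
8│♜ · · ♛ ♚ ♝ · ♜│8
7│♟ ♟ ♟ · ♟ ♟ ♟ ♟│7
6│♞ · · · ♝ · · ♞│6
5│· · · ♟ · · · ·│5
4│· · · · ♘ · · ·│4
3│· · · · · · ♙ ♘│3
2│♙ ♙ ♙ ♙ ♙ ♙ ♗ ♙│2
1│♖ · ♗ ♕ · ♖ ♔ ·│1
  ─────────────────
  a b c d e f g h

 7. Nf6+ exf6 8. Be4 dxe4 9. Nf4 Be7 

  a b c d e f g h
  ─────────────────
8│♜ · · ♛ ♚ · · ♜│8
7│♟ ♟ ♟ · ♝ ♟ ♟ ♟│7
6│♞ · · · ♝ ♟ · ♞│6
5│· · · · · · · ·│5
4│· · · · ♟ ♘ · ·│4
3│· · · · · · ♙ ·│3
2│♙ ♙ ♙ ♙ ♙ ♙ · ♙│2
1│♖ · ♗ ♕ · ♖ ♔ ·│1
  ─────────────────
  a b c d e f g h

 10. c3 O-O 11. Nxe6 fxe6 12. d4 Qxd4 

  a b c d e f g h
  ─────────────────
8│♜ · · · · ♜ ♚ ·│8
7│♟ ♟ ♟ · ♝ · ♟ ♟│7
6│♞ · · · ♟ ♟ · ♞│6
5│· · · · · · · ·│5
4│· · · ♛ ♟ · · ·│4
3│· · ♙ · · · ♙ ·│3
2│♙ ♙ · · ♙ ♙ · ♙│2
1│♖ · ♗ ♕ · ♖ ♔ ·│1
  ─────────────────
  a b c d e f g h

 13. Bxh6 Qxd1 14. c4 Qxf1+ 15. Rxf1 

  a b c d e f g h
  ─────────────────
8│♜ · · · · ♜ ♚ ·│8
7│♟ ♟ ♟ · ♝ · ♟ ♟│7
6│♞ · · · ♟ ♟ · ♗│6
5│· · · · · · · ·│5
4│· · ♙ · ♟ · · ·│4
3│· · · · · · ♙ ·│3
2│♙ ♙ · · ♙ ♙ · ♙│2
1│· · · · · ♖ ♔ ·│1
  ─────────────────
  a b c d e f g h


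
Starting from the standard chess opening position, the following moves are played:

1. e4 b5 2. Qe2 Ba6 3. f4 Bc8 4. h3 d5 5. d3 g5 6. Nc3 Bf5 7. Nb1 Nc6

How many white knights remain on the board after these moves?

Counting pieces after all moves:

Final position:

  a b c d e f g h
  ─────────────────
8│♜ · · ♛ ♚ ♝ ♞ ♜│8
7│♟ · ♟ · ♟ ♟ · ♟│7
6│· · ♞ · · · · ·│6
5│· ♟ · ♟ · ♝ ♟ ·│5
4│· · · · ♙ ♙ · ·│4
3│· · · ♙ · · · ♙│3
2│♙ ♙ ♙ · ♕ · ♙ ·│2
1│♖ ♘ ♗ · ♔ ♗ ♘ ♖│1
  ─────────────────
  a b c d e f g h


2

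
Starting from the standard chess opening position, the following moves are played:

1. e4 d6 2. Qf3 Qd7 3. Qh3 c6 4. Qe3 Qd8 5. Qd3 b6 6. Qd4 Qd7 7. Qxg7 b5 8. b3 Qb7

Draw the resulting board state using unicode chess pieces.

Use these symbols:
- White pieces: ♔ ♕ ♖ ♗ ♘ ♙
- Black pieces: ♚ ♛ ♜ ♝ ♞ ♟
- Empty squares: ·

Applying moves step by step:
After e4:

♜ ♞ ♝ ♛ ♚ ♝ ♞ ♜
♟ ♟ ♟ ♟ ♟ ♟ ♟ ♟
· · · · · · · ·
· · · · · · · ·
· · · · ♙ · · ·
· · · · · · · ·
♙ ♙ ♙ ♙ · ♙ ♙ ♙
♖ ♘ ♗ ♕ ♔ ♗ ♘ ♖


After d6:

♜ ♞ ♝ ♛ ♚ ♝ ♞ ♜
♟ ♟ ♟ · ♟ ♟ ♟ ♟
· · · ♟ · · · ·
· · · · · · · ·
· · · · ♙ · · ·
· · · · · · · ·
♙ ♙ ♙ ♙ · ♙ ♙ ♙
♖ ♘ ♗ ♕ ♔ ♗ ♘ ♖


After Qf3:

♜ ♞ ♝ ♛ ♚ ♝ ♞ ♜
♟ ♟ ♟ · ♟ ♟ ♟ ♟
· · · ♟ · · · ·
· · · · · · · ·
· · · · ♙ · · ·
· · · · · ♕ · ·
♙ ♙ ♙ ♙ · ♙ ♙ ♙
♖ ♘ ♗ · ♔ ♗ ♘ ♖


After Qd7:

♜ ♞ ♝ · ♚ ♝ ♞ ♜
♟ ♟ ♟ ♛ ♟ ♟ ♟ ♟
· · · ♟ · · · ·
· · · · · · · ·
· · · · ♙ · · ·
· · · · · ♕ · ·
♙ ♙ ♙ ♙ · ♙ ♙ ♙
♖ ♘ ♗ · ♔ ♗ ♘ ♖


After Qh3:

♜ ♞ ♝ · ♚ ♝ ♞ ♜
♟ ♟ ♟ ♛ ♟ ♟ ♟ ♟
· · · ♟ · · · ·
· · · · · · · ·
· · · · ♙ · · ·
· · · · · · · ♕
♙ ♙ ♙ ♙ · ♙ ♙ ♙
♖ ♘ ♗ · ♔ ♗ ♘ ♖


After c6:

♜ ♞ ♝ · ♚ ♝ ♞ ♜
♟ ♟ · ♛ ♟ ♟ ♟ ♟
· · ♟ ♟ · · · ·
· · · · · · · ·
· · · · ♙ · · ·
· · · · · · · ♕
♙ ♙ ♙ ♙ · ♙ ♙ ♙
♖ ♘ ♗ · ♔ ♗ ♘ ♖


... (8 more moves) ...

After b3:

♜ ♞ ♝ · ♚ ♝ ♞ ♜
♟ · · ♛ ♟ ♟ ♕ ♟
· · ♟ ♟ · · · ·
· ♟ · · · · · ·
· · · · ♙ · · ·
· ♙ · · · · · ·
♙ · ♙ ♙ · ♙ ♙ ♙
♖ ♘ ♗ · ♔ ♗ ♘ ♖


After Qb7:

♜ ♞ ♝ · ♚ ♝ ♞ ♜
♟ ♛ · · ♟ ♟ ♕ ♟
· · ♟ ♟ · · · ·
· ♟ · · · · · ·
· · · · ♙ · · ·
· ♙ · · · · · ·
♙ · ♙ ♙ · ♙ ♙ ♙
♖ ♘ ♗ · ♔ ♗ ♘ ♖



  a b c d e f g h
  ─────────────────
8│♜ ♞ ♝ · ♚ ♝ ♞ ♜│8
7│♟ ♛ · · ♟ ♟ ♕ ♟│7
6│· · ♟ ♟ · · · ·│6
5│· ♟ · · · · · ·│5
4│· · · · ♙ · · ·│4
3│· ♙ · · · · · ·│3
2│♙ · ♙ ♙ · ♙ ♙ ♙│2
1│♖ ♘ ♗ · ♔ ♗ ♘ ♖│1
  ─────────────────
  a b c d e f g h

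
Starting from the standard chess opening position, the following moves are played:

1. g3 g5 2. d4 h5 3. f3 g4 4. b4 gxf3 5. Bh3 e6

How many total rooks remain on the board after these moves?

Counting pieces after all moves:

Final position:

  a b c d e f g h
  ─────────────────
8│♜ ♞ ♝ ♛ ♚ ♝ ♞ ♜│8
7│♟ ♟ ♟ ♟ · ♟ · ·│7
6│· · · · ♟ · · ·│6
5│· · · · · · · ♟│5
4│· ♙ · ♙ · · · ·│4
3│· · · · · ♟ ♙ ♗│3
2│♙ · ♙ · ♙ · · ♙│2
1│♖ ♘ ♗ ♕ ♔ · ♘ ♖│1
  ─────────────────
  a b c d e f g h


4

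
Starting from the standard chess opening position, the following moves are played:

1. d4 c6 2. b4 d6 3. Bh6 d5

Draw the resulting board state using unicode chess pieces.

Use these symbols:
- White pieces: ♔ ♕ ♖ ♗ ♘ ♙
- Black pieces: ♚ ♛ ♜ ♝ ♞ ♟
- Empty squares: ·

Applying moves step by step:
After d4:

♜ ♞ ♝ ♛ ♚ ♝ ♞ ♜
♟ ♟ ♟ ♟ ♟ ♟ ♟ ♟
· · · · · · · ·
· · · · · · · ·
· · · ♙ · · · ·
· · · · · · · ·
♙ ♙ ♙ · ♙ ♙ ♙ ♙
♖ ♘ ♗ ♕ ♔ ♗ ♘ ♖


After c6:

♜ ♞ ♝ ♛ ♚ ♝ ♞ ♜
♟ ♟ · ♟ ♟ ♟ ♟ ♟
· · ♟ · · · · ·
· · · · · · · ·
· · · ♙ · · · ·
· · · · · · · ·
♙ ♙ ♙ · ♙ ♙ ♙ ♙
♖ ♘ ♗ ♕ ♔ ♗ ♘ ♖


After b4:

♜ ♞ ♝ ♛ ♚ ♝ ♞ ♜
♟ ♟ · ♟ ♟ ♟ ♟ ♟
· · ♟ · · · · ·
· · · · · · · ·
· ♙ · ♙ · · · ·
· · · · · · · ·
♙ · ♙ · ♙ ♙ ♙ ♙
♖ ♘ ♗ ♕ ♔ ♗ ♘ ♖


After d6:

♜ ♞ ♝ ♛ ♚ ♝ ♞ ♜
♟ ♟ · · ♟ ♟ ♟ ♟
· · ♟ ♟ · · · ·
· · · · · · · ·
· ♙ · ♙ · · · ·
· · · · · · · ·
♙ · ♙ · ♙ ♙ ♙ ♙
♖ ♘ ♗ ♕ ♔ ♗ ♘ ♖


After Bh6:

♜ ♞ ♝ ♛ ♚ ♝ ♞ ♜
♟ ♟ · · ♟ ♟ ♟ ♟
· · ♟ ♟ · · · ♗
· · · · · · · ·
· ♙ · ♙ · · · ·
· · · · · · · ·
♙ · ♙ · ♙ ♙ ♙ ♙
♖ ♘ · ♕ ♔ ♗ ♘ ♖


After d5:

♜ ♞ ♝ ♛ ♚ ♝ ♞ ♜
♟ ♟ · · ♟ ♟ ♟ ♟
· · ♟ · · · · ♗
· · · ♟ · · · ·
· ♙ · ♙ · · · ·
· · · · · · · ·
♙ · ♙ · ♙ ♙ ♙ ♙
♖ ♘ · ♕ ♔ ♗ ♘ ♖



  a b c d e f g h
  ─────────────────
8│♜ ♞ ♝ ♛ ♚ ♝ ♞ ♜│8
7│♟ ♟ · · ♟ ♟ ♟ ♟│7
6│· · ♟ · · · · ♗│6
5│· · · ♟ · · · ·│5
4│· ♙ · ♙ · · · ·│4
3│· · · · · · · ·│3
2│♙ · ♙ · ♙ ♙ ♙ ♙│2
1│♖ ♘ · ♕ ♔ ♗ ♘ ♖│1
  ─────────────────
  a b c d e f g h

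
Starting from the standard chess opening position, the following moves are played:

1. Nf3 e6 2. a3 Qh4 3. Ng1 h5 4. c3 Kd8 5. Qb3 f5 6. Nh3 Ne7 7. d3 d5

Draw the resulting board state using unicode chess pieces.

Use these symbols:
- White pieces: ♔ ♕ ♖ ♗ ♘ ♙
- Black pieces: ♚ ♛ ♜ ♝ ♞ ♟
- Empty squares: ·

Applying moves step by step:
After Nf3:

♜ ♞ ♝ ♛ ♚ ♝ ♞ ♜
♟ ♟ ♟ ♟ ♟ ♟ ♟ ♟
· · · · · · · ·
· · · · · · · ·
· · · · · · · ·
· · · · · ♘ · ·
♙ ♙ ♙ ♙ ♙ ♙ ♙ ♙
♖ ♘ ♗ ♕ ♔ ♗ · ♖


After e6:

♜ ♞ ♝ ♛ ♚ ♝ ♞ ♜
♟ ♟ ♟ ♟ · ♟ ♟ ♟
· · · · ♟ · · ·
· · · · · · · ·
· · · · · · · ·
· · · · · ♘ · ·
♙ ♙ ♙ ♙ ♙ ♙ ♙ ♙
♖ ♘ ♗ ♕ ♔ ♗ · ♖


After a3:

♜ ♞ ♝ ♛ ♚ ♝ ♞ ♜
♟ ♟ ♟ ♟ · ♟ ♟ ♟
· · · · ♟ · · ·
· · · · · · · ·
· · · · · · · ·
♙ · · · · ♘ · ·
· ♙ ♙ ♙ ♙ ♙ ♙ ♙
♖ ♘ ♗ ♕ ♔ ♗ · ♖


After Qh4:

♜ ♞ ♝ · ♚ ♝ ♞ ♜
♟ ♟ ♟ ♟ · ♟ ♟ ♟
· · · · ♟ · · ·
· · · · · · · ·
· · · · · · · ♛
♙ · · · · ♘ · ·
· ♙ ♙ ♙ ♙ ♙ ♙ ♙
♖ ♘ ♗ ♕ ♔ ♗ · ♖


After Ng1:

♜ ♞ ♝ · ♚ ♝ ♞ ♜
♟ ♟ ♟ ♟ · ♟ ♟ ♟
· · · · ♟ · · ·
· · · · · · · ·
· · · · · · · ♛
♙ · · · · · · ·
· ♙ ♙ ♙ ♙ ♙ ♙ ♙
♖ ♘ ♗ ♕ ♔ ♗ ♘ ♖


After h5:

♜ ♞ ♝ · ♚ ♝ ♞ ♜
♟ ♟ ♟ ♟ · ♟ ♟ ·
· · · · ♟ · · ·
· · · · · · · ♟
· · · · · · · ♛
♙ · · · · · · ·
· ♙ ♙ ♙ ♙ ♙ ♙ ♙
♖ ♘ ♗ ♕ ♔ ♗ ♘ ♖


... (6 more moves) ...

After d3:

♜ ♞ ♝ ♚ · ♝ · ♜
♟ ♟ ♟ ♟ ♞ · ♟ ·
· · · · ♟ · · ·
· · · · · ♟ · ♟
· · · · · · · ♛
♙ ♕ ♙ ♙ · · · ♘
· ♙ · · ♙ ♙ ♙ ♙
♖ ♘ ♗ · ♔ ♗ · ♖


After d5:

♜ ♞ ♝ ♚ · ♝ · ♜
♟ ♟ ♟ · ♞ · ♟ ·
· · · · ♟ · · ·
· · · ♟ · ♟ · ♟
· · · · · · · ♛
♙ ♕ ♙ ♙ · · · ♘
· ♙ · · ♙ ♙ ♙ ♙
♖ ♘ ♗ · ♔ ♗ · ♖



  a b c d e f g h
  ─────────────────
8│♜ ♞ ♝ ♚ · ♝ · ♜│8
7│♟ ♟ ♟ · ♞ · ♟ ·│7
6│· · · · ♟ · · ·│6
5│· · · ♟ · ♟ · ♟│5
4│· · · · · · · ♛│4
3│♙ ♕ ♙ ♙ · · · ♘│3
2│· ♙ · · ♙ ♙ ♙ ♙│2
1│♖ ♘ ♗ · ♔ ♗ · ♖│1
  ─────────────────
  a b c d e f g h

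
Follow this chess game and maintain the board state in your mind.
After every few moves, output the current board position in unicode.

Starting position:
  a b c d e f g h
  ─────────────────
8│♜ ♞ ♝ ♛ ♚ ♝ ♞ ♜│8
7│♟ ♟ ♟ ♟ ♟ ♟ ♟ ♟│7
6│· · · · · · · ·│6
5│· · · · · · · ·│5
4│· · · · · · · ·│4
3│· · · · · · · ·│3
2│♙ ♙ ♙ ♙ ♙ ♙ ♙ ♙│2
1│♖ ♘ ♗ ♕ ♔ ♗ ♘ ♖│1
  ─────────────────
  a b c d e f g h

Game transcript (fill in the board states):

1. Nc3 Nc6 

  a b c d e f g h
  ─────────────────
8│♜ · ♝ ♛ ♚ ♝ ♞ ♜│8
7│♟ ♟ ♟ ♟ ♟ ♟ ♟ ♟│7
6│· · ♞ · · · · ·│6
5│· · · · · · · ·│5
4│· · · · · · · ·│4
3│· · ♘ · · · · ·│3
2│♙ ♙ ♙ ♙ ♙ ♙ ♙ ♙│2
1│♖ · ♗ ♕ ♔ ♗ ♘ ♖│1
  ─────────────────
  a b c d e f g h

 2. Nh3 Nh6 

  a b c d e f g h
  ─────────────────
8│♜ · ♝ ♛ ♚ ♝ · ♜│8
7│♟ ♟ ♟ ♟ ♟ ♟ ♟ ♟│7
6│· · ♞ · · · · ♞│6
5│· · · · · · · ·│5
4│· · · · · · · ·│4
3│· · ♘ · · · · ♘│3
2│♙ ♙ ♙ ♙ ♙ ♙ ♙ ♙│2
1│♖ · ♗ ♕ ♔ ♗ · ♖│1
  ─────────────────
  a b c d e f g h

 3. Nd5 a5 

  a b c d e f g h
  ─────────────────
8│♜ · ♝ ♛ ♚ ♝ · ♜│8
7│· ♟ ♟ ♟ ♟ ♟ ♟ ♟│7
6│· · ♞ · · · · ♞│6
5│♟ · · ♘ · · · ·│5
4│· · · · · · · ·│4
3│· · · · · · · ♘│3
2│♙ ♙ ♙ ♙ ♙ ♙ ♙ ♙│2
1│♖ · ♗ ♕ ♔ ♗ · ♖│1
  ─────────────────
  a b c d e f g h

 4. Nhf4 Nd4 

  a b c d e f g h
  ─────────────────
8│♜ · ♝ ♛ ♚ ♝ · ♜│8
7│· ♟ ♟ ♟ ♟ ♟ ♟ ♟│7
6│· · · · · · · ♞│6
5│♟ · · ♘ · · · ·│5
4│· · · ♞ · ♘ · ·│4
3│· · · · · · · ·│3
2│♙ ♙ ♙ ♙ ♙ ♙ ♙ ♙│2
1│♖ · ♗ ♕ ♔ ♗ · ♖│1
  ─────────────────
  a b c d e f g h



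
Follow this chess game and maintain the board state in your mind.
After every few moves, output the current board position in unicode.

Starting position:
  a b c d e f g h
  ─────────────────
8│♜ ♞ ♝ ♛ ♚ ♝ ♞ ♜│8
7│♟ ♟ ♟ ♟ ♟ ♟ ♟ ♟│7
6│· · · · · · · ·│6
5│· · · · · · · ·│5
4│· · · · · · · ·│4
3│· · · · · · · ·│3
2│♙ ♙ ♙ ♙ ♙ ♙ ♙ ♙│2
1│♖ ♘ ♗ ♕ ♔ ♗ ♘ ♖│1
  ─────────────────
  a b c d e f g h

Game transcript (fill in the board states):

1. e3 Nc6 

  a b c d e f g h
  ─────────────────
8│♜ · ♝ ♛ ♚ ♝ ♞ ♜│8
7│♟ ♟ ♟ ♟ ♟ ♟ ♟ ♟│7
6│· · ♞ · · · · ·│6
5│· · · · · · · ·│5
4│· · · · · · · ·│4
3│· · · · ♙ · · ·│3
2│♙ ♙ ♙ ♙ · ♙ ♙ ♙│2
1│♖ ♘ ♗ ♕ ♔ ♗ ♘ ♖│1
  ─────────────────
  a b c d e f g h

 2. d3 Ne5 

  a b c d e f g h
  ─────────────────
8│♜ · ♝ ♛ ♚ ♝ ♞ ♜│8
7│♟ ♟ ♟ ♟ ♟ ♟ ♟ ♟│7
6│· · · · · · · ·│6
5│· · · · ♞ · · ·│5
4│· · · · · · · ·│4
3│· · · ♙ ♙ · · ·│3
2│♙ ♙ ♙ · · ♙ ♙ ♙│2
1│♖ ♘ ♗ ♕ ♔ ♗ ♘ ♖│1
  ─────────────────
  a b c d e f g h

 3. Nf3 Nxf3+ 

  a b c d e f g h
  ─────────────────
8│♜ · ♝ ♛ ♚ ♝ ♞ ♜│8
7│♟ ♟ ♟ ♟ ♟ ♟ ♟ ♟│7
6│· · · · · · · ·│6
5│· · · · · · · ·│5
4│· · · · · · · ·│4
3│· · · ♙ ♙ ♞ · ·│3
2│♙ ♙ ♙ · · ♙ ♙ ♙│2
1│♖ ♘ ♗ ♕ ♔ ♗ · ♖│1
  ─────────────────
  a b c d e f g h

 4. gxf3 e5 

  a b c d e f g h
  ─────────────────
8│♜ · ♝ ♛ ♚ ♝ ♞ ♜│8
7│♟ ♟ ♟ ♟ · ♟ ♟ ♟│7
6│· · · · · · · ·│6
5│· · · · ♟ · · ·│5
4│· · · · · · · ·│4
3│· · · ♙ ♙ ♙ · ·│3
2│♙ ♙ ♙ · · ♙ · ♙│2
1│♖ ♘ ♗ ♕ ♔ ♗ · ♖│1
  ─────────────────
  a b c d e f g h



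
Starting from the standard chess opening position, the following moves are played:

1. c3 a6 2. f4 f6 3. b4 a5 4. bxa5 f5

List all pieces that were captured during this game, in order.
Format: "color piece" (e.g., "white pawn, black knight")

Tracking captures:
  bxa5: captured black pawn

black pawn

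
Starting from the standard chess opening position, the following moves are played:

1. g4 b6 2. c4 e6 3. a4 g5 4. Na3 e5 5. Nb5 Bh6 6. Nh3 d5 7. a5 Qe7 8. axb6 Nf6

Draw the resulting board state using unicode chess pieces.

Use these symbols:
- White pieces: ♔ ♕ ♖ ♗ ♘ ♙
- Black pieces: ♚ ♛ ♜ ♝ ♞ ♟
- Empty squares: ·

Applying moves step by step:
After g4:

♜ ♞ ♝ ♛ ♚ ♝ ♞ ♜
♟ ♟ ♟ ♟ ♟ ♟ ♟ ♟
· · · · · · · ·
· · · · · · · ·
· · · · · · ♙ ·
· · · · · · · ·
♙ ♙ ♙ ♙ ♙ ♙ · ♙
♖ ♘ ♗ ♕ ♔ ♗ ♘ ♖


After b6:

♜ ♞ ♝ ♛ ♚ ♝ ♞ ♜
♟ · ♟ ♟ ♟ ♟ ♟ ♟
· ♟ · · · · · ·
· · · · · · · ·
· · · · · · ♙ ·
· · · · · · · ·
♙ ♙ ♙ ♙ ♙ ♙ · ♙
♖ ♘ ♗ ♕ ♔ ♗ ♘ ♖


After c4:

♜ ♞ ♝ ♛ ♚ ♝ ♞ ♜
♟ · ♟ ♟ ♟ ♟ ♟ ♟
· ♟ · · · · · ·
· · · · · · · ·
· · ♙ · · · ♙ ·
· · · · · · · ·
♙ ♙ · ♙ ♙ ♙ · ♙
♖ ♘ ♗ ♕ ♔ ♗ ♘ ♖


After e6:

♜ ♞ ♝ ♛ ♚ ♝ ♞ ♜
♟ · ♟ ♟ · ♟ ♟ ♟
· ♟ · · ♟ · · ·
· · · · · · · ·
· · ♙ · · · ♙ ·
· · · · · · · ·
♙ ♙ · ♙ ♙ ♙ · ♙
♖ ♘ ♗ ♕ ♔ ♗ ♘ ♖


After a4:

♜ ♞ ♝ ♛ ♚ ♝ ♞ ♜
♟ · ♟ ♟ · ♟ ♟ ♟
· ♟ · · ♟ · · ·
· · · · · · · ·
♙ · ♙ · · · ♙ ·
· · · · · · · ·
· ♙ · ♙ ♙ ♙ · ♙
♖ ♘ ♗ ♕ ♔ ♗ ♘ ♖


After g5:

♜ ♞ ♝ ♛ ♚ ♝ ♞ ♜
♟ · ♟ ♟ · ♟ · ♟
· ♟ · · ♟ · · ·
· · · · · · ♟ ·
♙ · ♙ · · · ♙ ·
· · · · · · · ·
· ♙ · ♙ ♙ ♙ · ♙
♖ ♘ ♗ ♕ ♔ ♗ ♘ ♖


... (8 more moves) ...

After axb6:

♜ ♞ ♝ · ♚ · ♞ ♜
♟ · ♟ · ♛ ♟ · ♟
· ♙ · · · · · ♝
· ♘ · ♟ ♟ · ♟ ·
· · ♙ · · · ♙ ·
· · · · · · · ♘
· ♙ · ♙ ♙ ♙ · ♙
♖ · ♗ ♕ ♔ ♗ · ♖


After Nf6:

♜ ♞ ♝ · ♚ · · ♜
♟ · ♟ · ♛ ♟ · ♟
· ♙ · · · ♞ · ♝
· ♘ · ♟ ♟ · ♟ ·
· · ♙ · · · ♙ ·
· · · · · · · ♘
· ♙ · ♙ ♙ ♙ · ♙
♖ · ♗ ♕ ♔ ♗ · ♖



  a b c d e f g h
  ─────────────────
8│♜ ♞ ♝ · ♚ · · ♜│8
7│♟ · ♟ · ♛ ♟ · ♟│7
6│· ♙ · · · ♞ · ♝│6
5│· ♘ · ♟ ♟ · ♟ ·│5
4│· · ♙ · · · ♙ ·│4
3│· · · · · · · ♘│3
2│· ♙ · ♙ ♙ ♙ · ♙│2
1│♖ · ♗ ♕ ♔ ♗ · ♖│1
  ─────────────────
  a b c d e f g h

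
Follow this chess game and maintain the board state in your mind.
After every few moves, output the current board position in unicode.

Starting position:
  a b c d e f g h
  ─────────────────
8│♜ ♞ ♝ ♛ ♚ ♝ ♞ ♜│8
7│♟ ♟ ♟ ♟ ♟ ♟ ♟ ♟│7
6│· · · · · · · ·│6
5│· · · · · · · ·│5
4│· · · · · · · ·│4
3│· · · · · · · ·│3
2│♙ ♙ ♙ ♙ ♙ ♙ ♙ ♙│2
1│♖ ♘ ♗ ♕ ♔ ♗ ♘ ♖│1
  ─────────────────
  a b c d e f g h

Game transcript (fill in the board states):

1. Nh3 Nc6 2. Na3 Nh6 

  a b c d e f g h
  ─────────────────
8│♜ · ♝ ♛ ♚ ♝ · ♜│8
7│♟ ♟ ♟ ♟ ♟ ♟ ♟ ♟│7
6│· · ♞ · · · · ♞│6
5│· · · · · · · ·│5
4│· · · · · · · ·│4
3│♘ · · · · · · ♘│3
2│♙ ♙ ♙ ♙ ♙ ♙ ♙ ♙│2
1│♖ · ♗ ♕ ♔ ♗ · ♖│1
  ─────────────────
  a b c d e f g h

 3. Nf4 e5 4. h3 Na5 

  a b c d e f g h
  ─────────────────
8│♜ · ♝ ♛ ♚ ♝ · ♜│8
7│♟ ♟ ♟ ♟ · ♟ ♟ ♟│7
6│· · · · · · · ♞│6
5│♞ · · · ♟ · · ·│5
4│· · · · · ♘ · ·│4
3│♘ · · · · · · ♙│3
2│♙ ♙ ♙ ♙ ♙ ♙ ♙ ·│2
1│♖ · ♗ ♕ ♔ ♗ · ♖│1
  ─────────────────
  a b c d e f g h

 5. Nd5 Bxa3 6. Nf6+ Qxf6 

  a b c d e f g h
  ─────────────────
8│♜ · ♝ · ♚ · · ♜│8
7│♟ ♟ ♟ ♟ · ♟ ♟ ♟│7
6│· · · · · ♛ · ♞│6
5│♞ · · · ♟ · · ·│5
4│· · · · · · · ·│4
3│♝ · · · · · · ♙│3
2│♙ ♙ ♙ ♙ ♙ ♙ ♙ ·│2
1│♖ · ♗ ♕ ♔ ♗ · ♖│1
  ─────────────────
  a b c d e f g h

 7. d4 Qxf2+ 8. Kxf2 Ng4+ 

  a b c d e f g h
  ─────────────────
8│♜ · ♝ · ♚ · · ♜│8
7│♟ ♟ ♟ ♟ · ♟ ♟ ♟│7
6│· · · · · · · ·│6
5│♞ · · · ♟ · · ·│5
4│· · · ♙ · · ♞ ·│4
3│♝ · · · · · · ♙│3
2│♙ ♙ ♙ · ♙ ♔ ♙ ·│2
1│♖ · ♗ ♕ · ♗ · ♖│1
  ─────────────────
  a b c d e f g h



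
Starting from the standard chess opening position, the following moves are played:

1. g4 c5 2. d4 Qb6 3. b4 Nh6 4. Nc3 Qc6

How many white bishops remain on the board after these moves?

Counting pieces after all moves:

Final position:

  a b c d e f g h
  ─────────────────
8│♜ ♞ ♝ · ♚ ♝ · ♜│8
7│♟ ♟ · ♟ ♟ ♟ ♟ ♟│7
6│· · ♛ · · · · ♞│6
5│· · ♟ · · · · ·│5
4│· ♙ · ♙ · · ♙ ·│4
3│· · ♘ · · · · ·│3
2│♙ · ♙ · ♙ ♙ · ♙│2
1│♖ · ♗ ♕ ♔ ♗ ♘ ♖│1
  ─────────────────
  a b c d e f g h


2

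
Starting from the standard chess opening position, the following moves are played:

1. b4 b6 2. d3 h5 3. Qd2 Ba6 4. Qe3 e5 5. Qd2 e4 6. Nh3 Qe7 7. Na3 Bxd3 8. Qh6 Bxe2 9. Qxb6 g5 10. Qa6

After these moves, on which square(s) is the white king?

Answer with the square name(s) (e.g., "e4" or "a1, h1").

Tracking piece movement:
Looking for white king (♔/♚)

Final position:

  a b c d e f g h
  ─────────────────
8│♜ ♞ · · ♚ ♝ ♞ ♜│8
7│♟ · ♟ ♟ ♛ ♟ · ·│7
6│♕ · · · · · · ·│6
5│· · · · · · ♟ ♟│5
4│· ♙ · · ♟ · · ·│4
3│♘ · · · · · · ♘│3
2│♙ · ♙ · ♝ ♙ ♙ ♙│2
1│♖ · ♗ · ♔ ♗ · ♖│1
  ─────────────────
  a b c d e f g h


e1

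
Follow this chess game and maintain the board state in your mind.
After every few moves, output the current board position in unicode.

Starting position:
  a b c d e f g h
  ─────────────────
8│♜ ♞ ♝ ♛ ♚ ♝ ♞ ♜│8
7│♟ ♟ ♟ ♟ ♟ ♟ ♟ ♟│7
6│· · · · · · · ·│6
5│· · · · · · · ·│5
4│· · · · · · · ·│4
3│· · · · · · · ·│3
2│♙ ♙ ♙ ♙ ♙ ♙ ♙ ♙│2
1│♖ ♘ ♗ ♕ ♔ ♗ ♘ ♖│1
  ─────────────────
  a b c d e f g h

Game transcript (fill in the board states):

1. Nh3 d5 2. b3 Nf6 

  a b c d e f g h
  ─────────────────
8│♜ ♞ ♝ ♛ ♚ ♝ · ♜│8
7│♟ ♟ ♟ · ♟ ♟ ♟ ♟│7
6│· · · · · ♞ · ·│6
5│· · · ♟ · · · ·│5
4│· · · · · · · ·│4
3│· ♙ · · · · · ♘│3
2│♙ · ♙ ♙ ♙ ♙ ♙ ♙│2
1│♖ ♘ ♗ ♕ ♔ ♗ · ♖│1
  ─────────────────
  a b c d e f g h

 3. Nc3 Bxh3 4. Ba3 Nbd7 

  a b c d e f g h
  ─────────────────
8│♜ · · ♛ ♚ ♝ · ♜│8
7│♟ ♟ ♟ ♞ ♟ ♟ ♟ ♟│7
6│· · · · · ♞ · ·│6
5│· · · ♟ · · · ·│5
4│· · · · · · · ·│4
3│♗ ♙ ♘ · · · · ♝│3
2│♙ · ♙ ♙ ♙ ♙ ♙ ♙│2
1│♖ · · ♕ ♔ ♗ · ♖│1
  ─────────────────
  a b c d e f g h

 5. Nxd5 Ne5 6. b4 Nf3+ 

  a b c d e f g h
  ─────────────────
8│♜ · · ♛ ♚ ♝ · ♜│8
7│♟ ♟ ♟ · ♟ ♟ ♟ ♟│7
6│· · · · · ♞ · ·│6
5│· · · ♘ · · · ·│5
4│· ♙ · · · · · ·│4
3│♗ · · · · ♞ · ♝│3
2│♙ · ♙ ♙ ♙ ♙ ♙ ♙│2
1│♖ · · ♕ ♔ ♗ · ♖│1
  ─────────────────
  a b c d e f g h

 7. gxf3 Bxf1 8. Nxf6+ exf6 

  a b c d e f g h
  ─────────────────
8│♜ · · ♛ ♚ ♝ · ♜│8
7│♟ ♟ ♟ · · ♟ ♟ ♟│7
6│· · · · · ♟ · ·│6
5│· · · · · · · ·│5
4│· ♙ · · · · · ·│4
3│♗ · · · · ♙ · ·│3
2│♙ · ♙ ♙ ♙ ♙ · ♙│2
1│♖ · · ♕ ♔ ♝ · ♖│1
  ─────────────────
  a b c d e f g h

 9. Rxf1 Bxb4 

  a b c d e f g h
  ─────────────────
8│♜ · · ♛ ♚ · · ♜│8
7│♟ ♟ ♟ · · ♟ ♟ ♟│7
6│· · · · · ♟ · ·│6
5│· · · · · · · ·│5
4│· ♝ · · · · · ·│4
3│♗ · · · · ♙ · ·│3
2│♙ · ♙ ♙ ♙ ♙ · ♙│2
1│♖ · · ♕ ♔ ♖ · ·│1
  ─────────────────
  a b c d e f g h


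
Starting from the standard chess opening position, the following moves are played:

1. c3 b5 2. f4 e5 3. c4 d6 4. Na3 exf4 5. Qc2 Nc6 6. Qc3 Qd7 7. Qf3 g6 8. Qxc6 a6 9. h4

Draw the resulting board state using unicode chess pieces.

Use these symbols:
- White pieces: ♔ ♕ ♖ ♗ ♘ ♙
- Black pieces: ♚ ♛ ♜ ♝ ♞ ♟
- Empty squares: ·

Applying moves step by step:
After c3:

♜ ♞ ♝ ♛ ♚ ♝ ♞ ♜
♟ ♟ ♟ ♟ ♟ ♟ ♟ ♟
· · · · · · · ·
· · · · · · · ·
· · · · · · · ·
· · ♙ · · · · ·
♙ ♙ · ♙ ♙ ♙ ♙ ♙
♖ ♘ ♗ ♕ ♔ ♗ ♘ ♖


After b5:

♜ ♞ ♝ ♛ ♚ ♝ ♞ ♜
♟ · ♟ ♟ ♟ ♟ ♟ ♟
· · · · · · · ·
· ♟ · · · · · ·
· · · · · · · ·
· · ♙ · · · · ·
♙ ♙ · ♙ ♙ ♙ ♙ ♙
♖ ♘ ♗ ♕ ♔ ♗ ♘ ♖


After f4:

♜ ♞ ♝ ♛ ♚ ♝ ♞ ♜
♟ · ♟ ♟ ♟ ♟ ♟ ♟
· · · · · · · ·
· ♟ · · · · · ·
· · · · · ♙ · ·
· · ♙ · · · · ·
♙ ♙ · ♙ ♙ · ♙ ♙
♖ ♘ ♗ ♕ ♔ ♗ ♘ ♖


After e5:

♜ ♞ ♝ ♛ ♚ ♝ ♞ ♜
♟ · ♟ ♟ · ♟ ♟ ♟
· · · · · · · ·
· ♟ · · ♟ · · ·
· · · · · ♙ · ·
· · ♙ · · · · ·
♙ ♙ · ♙ ♙ · ♙ ♙
♖ ♘ ♗ ♕ ♔ ♗ ♘ ♖


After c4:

♜ ♞ ♝ ♛ ♚ ♝ ♞ ♜
♟ · ♟ ♟ · ♟ ♟ ♟
· · · · · · · ·
· ♟ · · ♟ · · ·
· · ♙ · · ♙ · ·
· · · · · · · ·
♙ ♙ · ♙ ♙ · ♙ ♙
♖ ♘ ♗ ♕ ♔ ♗ ♘ ♖


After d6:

♜ ♞ ♝ ♛ ♚ ♝ ♞ ♜
♟ · ♟ · · ♟ ♟ ♟
· · · ♟ · · · ·
· ♟ · · ♟ · · ·
· · ♙ · · ♙ · ·
· · · · · · · ·
♙ ♙ · ♙ ♙ · ♙ ♙
♖ ♘ ♗ ♕ ♔ ♗ ♘ ♖


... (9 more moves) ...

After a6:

♜ · ♝ · ♚ ♝ ♞ ♜
· · ♟ ♛ · ♟ · ♟
♟ · ♕ ♟ · · ♟ ·
· ♟ · · · · · ·
· · ♙ · · ♟ · ·
♘ · · · · · · ·
♙ ♙ · ♙ ♙ · ♙ ♙
♖ · ♗ · ♔ ♗ ♘ ♖


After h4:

♜ · ♝ · ♚ ♝ ♞ ♜
· · ♟ ♛ · ♟ · ♟
♟ · ♕ ♟ · · ♟ ·
· ♟ · · · · · ·
· · ♙ · · ♟ · ♙
♘ · · · · · · ·
♙ ♙ · ♙ ♙ · ♙ ·
♖ · ♗ · ♔ ♗ ♘ ♖



  a b c d e f g h
  ─────────────────
8│♜ · ♝ · ♚ ♝ ♞ ♜│8
7│· · ♟ ♛ · ♟ · ♟│7
6│♟ · ♕ ♟ · · ♟ ·│6
5│· ♟ · · · · · ·│5
4│· · ♙ · · ♟ · ♙│4
3│♘ · · · · · · ·│3
2│♙ ♙ · ♙ ♙ · ♙ ·│2
1│♖ · ♗ · ♔ ♗ ♘ ♖│1
  ─────────────────
  a b c d e f g h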